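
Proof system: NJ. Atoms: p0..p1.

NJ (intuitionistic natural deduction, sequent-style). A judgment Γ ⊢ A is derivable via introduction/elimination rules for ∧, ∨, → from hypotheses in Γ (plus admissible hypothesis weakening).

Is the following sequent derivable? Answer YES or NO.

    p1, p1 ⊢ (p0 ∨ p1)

Proof tree:
[∨I₂] p1, p1 ⊢ (p0 ∨ p1)
  [Wk] p1, p1 ⊢ p1
    [Ax] p1 ⊢ p1

Result: YES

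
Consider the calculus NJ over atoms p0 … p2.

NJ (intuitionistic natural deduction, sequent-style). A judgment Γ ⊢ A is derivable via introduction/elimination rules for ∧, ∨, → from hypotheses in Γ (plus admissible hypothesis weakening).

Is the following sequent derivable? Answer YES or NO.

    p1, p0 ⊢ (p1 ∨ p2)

Derivation (root first):
[Wk] p1, p0 ⊢ (p1 ∨ p2)
  [∨I₁] p1 ⊢ (p1 ∨ p2)
    [Ax] p1 ⊢ p1

Result: YES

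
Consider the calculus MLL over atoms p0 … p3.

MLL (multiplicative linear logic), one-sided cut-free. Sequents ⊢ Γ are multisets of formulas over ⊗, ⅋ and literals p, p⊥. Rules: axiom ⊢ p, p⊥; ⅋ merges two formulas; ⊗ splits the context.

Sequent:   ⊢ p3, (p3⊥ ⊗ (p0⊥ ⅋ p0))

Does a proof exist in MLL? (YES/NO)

Derivation trace:
[⊗]  ⊢ p3, (p3⊥ ⊗ (p0⊥ ⅋ p0))
  [Ax]  ⊢ p3, p3⊥
  [⅋]  ⊢ (p0⊥ ⅋ p0)
    [Ax]  ⊢ p0, p0⊥

Result: YES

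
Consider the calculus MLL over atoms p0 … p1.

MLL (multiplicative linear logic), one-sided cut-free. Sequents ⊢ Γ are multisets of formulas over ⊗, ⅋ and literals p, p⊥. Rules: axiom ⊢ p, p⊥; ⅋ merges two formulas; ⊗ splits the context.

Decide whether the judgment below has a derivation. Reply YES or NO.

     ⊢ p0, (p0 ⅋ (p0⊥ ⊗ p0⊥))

Derivation (root first):
[⅋]  ⊢ p0, (p0 ⅋ (p0⊥ ⊗ p0⊥))
  [⊗]  ⊢ p0, p0, (p0⊥ ⊗ p0⊥)
    [Ax]  ⊢ p0, p0⊥
    [Ax]  ⊢ p0, p0⊥

Result: YES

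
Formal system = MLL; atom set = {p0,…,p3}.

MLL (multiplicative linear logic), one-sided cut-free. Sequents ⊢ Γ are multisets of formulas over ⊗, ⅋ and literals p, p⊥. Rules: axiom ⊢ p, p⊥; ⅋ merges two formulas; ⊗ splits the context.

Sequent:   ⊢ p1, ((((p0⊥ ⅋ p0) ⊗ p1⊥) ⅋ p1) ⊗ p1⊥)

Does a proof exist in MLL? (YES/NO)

Derivation (root first):
[⊗]  ⊢ p1, ((((p0⊥ ⅋ p0) ⊗ p1⊥) ⅋ p1) ⊗ p1⊥)
  [⅋]  ⊢ (((p0⊥ ⅋ p0) ⊗ p1⊥) ⅋ p1)
    [⊗]  ⊢ p1, ((p0⊥ ⅋ p0) ⊗ p1⊥)
      [⅋]  ⊢ (p0⊥ ⅋ p0)
        [Ax]  ⊢ p0, p0⊥
      [Ax]  ⊢ p1, p1⊥
  [Ax]  ⊢ p1, p1⊥

Result: YES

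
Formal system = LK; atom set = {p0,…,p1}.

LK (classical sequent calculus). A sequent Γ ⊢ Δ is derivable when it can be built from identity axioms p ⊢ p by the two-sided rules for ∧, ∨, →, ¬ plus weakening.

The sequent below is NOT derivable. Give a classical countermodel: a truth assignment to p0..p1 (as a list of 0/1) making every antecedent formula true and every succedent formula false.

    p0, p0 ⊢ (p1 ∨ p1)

Enumerate valuations to refute Γ ⊢ Δ:
  v=00: Γ:[p0=F, p0=F] Δ:[(p1 ∨ p1)=F] refutes=False
  v=01: Γ:[p0=F, p0=F] Δ:[(p1 ∨ p1)=T] refutes=False
  v=10: Γ:[p0=T, p0=T] Δ:[(p1 ∨ p1)=F] refutes=True  ← countermodel

Result: [1, 0]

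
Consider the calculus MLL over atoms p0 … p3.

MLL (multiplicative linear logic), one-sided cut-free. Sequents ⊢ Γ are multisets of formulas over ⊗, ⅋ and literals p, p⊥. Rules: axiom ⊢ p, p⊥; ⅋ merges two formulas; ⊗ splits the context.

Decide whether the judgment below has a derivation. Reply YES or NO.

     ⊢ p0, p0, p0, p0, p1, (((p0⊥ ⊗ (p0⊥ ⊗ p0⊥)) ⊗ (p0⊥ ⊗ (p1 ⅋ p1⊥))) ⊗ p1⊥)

Proof tree:
[⊗]  ⊢ p0, p0, p0, p0, p1, (((p0⊥ ⊗ (p0⊥ ⊗ p0⊥)) ⊗ (p0⊥ ⊗ (p1 ⅋ p1⊥))) ⊗ p1⊥)
  [⊗]  ⊢ p0, p0, p0, p0, ((p0⊥ ⊗ (p0⊥ ⊗ p0⊥)) ⊗ (p0⊥ ⊗ (p1 ⅋ p1⊥)))
    [⊗]  ⊢ p0, p0, p0, (p0⊥ ⊗ (p0⊥ ⊗ p0⊥))
      [Ax]  ⊢ p0, p0⊥
      [⊗]  ⊢ p0, p0, (p0⊥ ⊗ p0⊥)
        [Ax]  ⊢ p0, p0⊥
        [Ax]  ⊢ p0, p0⊥
    [⊗]  ⊢ p0, (p0⊥ ⊗ (p1 ⅋ p1⊥))
      [Ax]  ⊢ p0, p0⊥
      [⅋]  ⊢ (p1 ⅋ p1⊥)
        [Ax]  ⊢ p1, p1⊥
  [Ax]  ⊢ p1, p1⊥

Result: YES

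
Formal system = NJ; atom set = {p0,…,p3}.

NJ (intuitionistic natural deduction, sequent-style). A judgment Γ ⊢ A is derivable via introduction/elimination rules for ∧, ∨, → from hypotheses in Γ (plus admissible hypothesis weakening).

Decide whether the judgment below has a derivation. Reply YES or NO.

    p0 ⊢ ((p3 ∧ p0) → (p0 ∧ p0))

Derivation (root first):
[→I] p0 ⊢ ((p3 ∧ p0) → (p0 ∧ p0))
  [∧I] (p3 ∧ p0), p0 ⊢ (p0 ∧ p0)
    [Ax] p0 ⊢ p0
    [Wk] p0, (p3 ∧ p0) ⊢ p0
      [Ax] p0 ⊢ p0

Result: YES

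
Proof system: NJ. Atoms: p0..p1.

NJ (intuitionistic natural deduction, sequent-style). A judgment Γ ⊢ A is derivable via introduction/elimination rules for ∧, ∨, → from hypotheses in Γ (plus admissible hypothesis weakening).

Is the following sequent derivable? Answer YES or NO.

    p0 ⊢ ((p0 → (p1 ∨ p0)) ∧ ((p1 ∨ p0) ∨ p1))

Proof tree:
[∧I] p0 ⊢ ((p0 → (p1 ∨ p0)) ∧ ((p1 ∨ p0) ∨ p1))
  [→I]  ⊢ (p0 → (p1 ∨ p0))
    [∨I₂] p0 ⊢ (p1 ∨ p0)
      [Ax] p0 ⊢ p0
  [∨I₁] p0 ⊢ ((p1 ∨ p0) ∨ p1)
    [∨I₂] p0 ⊢ (p1 ∨ p0)
      [Ax] p0 ⊢ p0

Result: YES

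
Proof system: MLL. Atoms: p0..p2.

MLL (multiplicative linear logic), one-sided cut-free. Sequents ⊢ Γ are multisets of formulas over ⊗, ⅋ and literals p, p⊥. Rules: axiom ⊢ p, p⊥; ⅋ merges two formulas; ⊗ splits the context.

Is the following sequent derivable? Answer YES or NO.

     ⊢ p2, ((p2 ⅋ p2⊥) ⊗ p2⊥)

Proof tree:
[⊗]  ⊢ p2, ((p2 ⅋ p2⊥) ⊗ p2⊥)
  [⅋]  ⊢ (p2 ⅋ p2⊥)
    [Ax]  ⊢ p2, p2⊥
  [Ax]  ⊢ p2, p2⊥

Result: YES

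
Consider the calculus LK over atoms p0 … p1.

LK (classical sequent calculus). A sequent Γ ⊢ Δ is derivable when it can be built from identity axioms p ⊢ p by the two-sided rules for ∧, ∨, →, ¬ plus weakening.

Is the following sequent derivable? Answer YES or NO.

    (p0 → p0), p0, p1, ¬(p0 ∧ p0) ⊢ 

Derivation (root first):
[¬L] (p0 → p0), p0, p1, ¬(p0 ∧ p0) ⊢ 
  [WL] (p0 → p0), p0, p1 ⊢ (p0 ∧ p0)
    [∧R] (p0 → p0), p0 ⊢ (p0 ∧ p0)
      [→L] p0, (p0 → p0) ⊢ p0
        [Ax] p0 ⊢ p0
        [Ax] p0 ⊢ p0
      [Ax] p0 ⊢ p0

Result: YES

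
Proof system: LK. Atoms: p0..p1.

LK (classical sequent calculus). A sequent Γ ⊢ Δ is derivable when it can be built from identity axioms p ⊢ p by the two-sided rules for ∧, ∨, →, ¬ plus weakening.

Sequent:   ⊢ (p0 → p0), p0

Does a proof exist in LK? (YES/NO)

Derivation (root first):
[WR]  ⊢ (p0 → p0), p0
  [→R]  ⊢ (p0 → p0)
    [Ax] p0 ⊢ p0

Result: YES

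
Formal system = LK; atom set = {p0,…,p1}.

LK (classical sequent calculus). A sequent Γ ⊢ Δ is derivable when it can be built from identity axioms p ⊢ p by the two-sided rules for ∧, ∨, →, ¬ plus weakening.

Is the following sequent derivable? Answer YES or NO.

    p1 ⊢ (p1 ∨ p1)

Derivation (root first):
[∨R] p1 ⊢ (p1 ∨ p1)
  [WR] p1 ⊢ p1, p1
    [Ax] p1 ⊢ p1

Result: YES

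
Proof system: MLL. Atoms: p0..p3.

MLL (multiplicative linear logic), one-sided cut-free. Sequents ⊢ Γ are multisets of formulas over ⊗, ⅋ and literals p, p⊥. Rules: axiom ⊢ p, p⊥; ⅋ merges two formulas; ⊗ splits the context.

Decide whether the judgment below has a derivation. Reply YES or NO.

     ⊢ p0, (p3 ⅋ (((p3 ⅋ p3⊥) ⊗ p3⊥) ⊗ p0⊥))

Proof tree:
[⅋]  ⊢ p0, (p3 ⅋ (((p3 ⅋ p3⊥) ⊗ p3⊥) ⊗ p0⊥))
  [⊗]  ⊢ p3, p0, (((p3 ⅋ p3⊥) ⊗ p3⊥) ⊗ p0⊥)
    [⊗]  ⊢ p3, ((p3 ⅋ p3⊥) ⊗ p3⊥)
      [⅋]  ⊢ (p3 ⅋ p3⊥)
        [Ax]  ⊢ p3, p3⊥
      [Ax]  ⊢ p3, p3⊥
    [Ax]  ⊢ p0, p0⊥

Result: YES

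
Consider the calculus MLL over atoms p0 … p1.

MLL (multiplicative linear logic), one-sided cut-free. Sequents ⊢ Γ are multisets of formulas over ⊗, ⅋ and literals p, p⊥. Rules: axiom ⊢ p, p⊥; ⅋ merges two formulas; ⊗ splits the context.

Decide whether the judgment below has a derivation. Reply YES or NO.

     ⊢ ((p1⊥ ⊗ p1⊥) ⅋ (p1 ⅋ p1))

Proof tree:
[⅋]  ⊢ ((p1⊥ ⊗ p1⊥) ⅋ (p1 ⅋ p1))
  [⅋]  ⊢ (p1⊥ ⊗ p1⊥), (p1 ⅋ p1)
    [⊗]  ⊢ p1, p1, (p1⊥ ⊗ p1⊥)
      [Ax]  ⊢ p1, p1⊥
      [Ax]  ⊢ p1, p1⊥

Result: YES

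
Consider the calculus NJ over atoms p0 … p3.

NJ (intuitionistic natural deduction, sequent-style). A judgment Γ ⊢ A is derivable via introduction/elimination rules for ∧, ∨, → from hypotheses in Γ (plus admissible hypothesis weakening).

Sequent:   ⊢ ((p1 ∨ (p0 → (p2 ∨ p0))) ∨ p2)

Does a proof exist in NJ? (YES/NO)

Proof tree:
[∨I₁]  ⊢ ((p1 ∨ (p0 → (p2 ∨ p0))) ∨ p2)
  [∨I₂]  ⊢ (p1 ∨ (p0 → (p2 ∨ p0)))
    [→I]  ⊢ (p0 → (p2 ∨ p0))
      [∨I₂] p0 ⊢ (p2 ∨ p0)
        [Ax] p0 ⊢ p0

Result: YES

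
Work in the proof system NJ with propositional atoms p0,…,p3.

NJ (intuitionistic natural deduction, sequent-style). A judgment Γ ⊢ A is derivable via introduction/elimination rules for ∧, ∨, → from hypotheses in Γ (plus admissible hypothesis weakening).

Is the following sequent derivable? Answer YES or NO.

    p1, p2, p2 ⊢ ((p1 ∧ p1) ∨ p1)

Derivation trace:
[∨I₁] p1, p2, p2 ⊢ ((p1 ∧ p1) ∨ p1)
  [Wk] p1, p2, p2 ⊢ (p1 ∧ p1)
    [Wk] p1, p2 ⊢ (p1 ∧ p1)
      [∧I] p1 ⊢ (p1 ∧ p1)
        [Ax] p1 ⊢ p1
        [Ax] p1 ⊢ p1

Result: YES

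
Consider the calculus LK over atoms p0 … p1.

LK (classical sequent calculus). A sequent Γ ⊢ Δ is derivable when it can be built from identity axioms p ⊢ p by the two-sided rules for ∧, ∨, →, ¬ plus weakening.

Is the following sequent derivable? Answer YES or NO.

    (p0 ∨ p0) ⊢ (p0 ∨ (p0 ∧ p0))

Derivation trace:
[∨R] (p0 ∨ p0) ⊢ (p0 ∨ (p0 ∧ p0))
  [∨L] (p0 ∨ p0) ⊢ (p0 ∧ p0), p0
    [∧R] p0 ⊢ (p0 ∧ p0)
      [Ax] p0 ⊢ p0
      [Ax] p0 ⊢ p0
    [Ax] p0 ⊢ p0

Result: YES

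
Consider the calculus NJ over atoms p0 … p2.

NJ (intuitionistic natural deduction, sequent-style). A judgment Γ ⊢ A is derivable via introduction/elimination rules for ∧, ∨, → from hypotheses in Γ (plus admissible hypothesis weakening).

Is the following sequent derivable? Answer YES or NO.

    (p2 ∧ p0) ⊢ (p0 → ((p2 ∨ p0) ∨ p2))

Proof tree:
[Wk] (p2 ∧ p0) ⊢ (p0 → ((p2 ∨ p0) ∨ p2))
  [→I]  ⊢ (p0 → ((p2 ∨ p0) ∨ p2))
    [∨I₁] p0 ⊢ ((p2 ∨ p0) ∨ p2)
      [∨I₂] p0 ⊢ (p2 ∨ p0)
        [Ax] p0 ⊢ p0

Result: YES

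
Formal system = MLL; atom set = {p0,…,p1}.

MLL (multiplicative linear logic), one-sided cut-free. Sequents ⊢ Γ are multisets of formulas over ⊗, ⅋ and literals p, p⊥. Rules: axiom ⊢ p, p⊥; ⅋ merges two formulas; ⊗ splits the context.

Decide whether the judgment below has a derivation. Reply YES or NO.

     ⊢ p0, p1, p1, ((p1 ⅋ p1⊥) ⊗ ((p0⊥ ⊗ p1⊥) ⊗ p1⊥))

Proof tree:
[⊗]  ⊢ p0, p1, p1, ((p1 ⅋ p1⊥) ⊗ ((p0⊥ ⊗ p1⊥) ⊗ p1⊥))
  [⅋]  ⊢ (p1 ⅋ p1⊥)
    [Ax]  ⊢ p1, p1⊥
  [⊗]  ⊢ p0, p1, p1, ((p0⊥ ⊗ p1⊥) ⊗ p1⊥)
    [⊗]  ⊢ p0, p1, (p0⊥ ⊗ p1⊥)
      [Ax]  ⊢ p0, p0⊥
      [Ax]  ⊢ p1, p1⊥
    [Ax]  ⊢ p1, p1⊥

Result: YES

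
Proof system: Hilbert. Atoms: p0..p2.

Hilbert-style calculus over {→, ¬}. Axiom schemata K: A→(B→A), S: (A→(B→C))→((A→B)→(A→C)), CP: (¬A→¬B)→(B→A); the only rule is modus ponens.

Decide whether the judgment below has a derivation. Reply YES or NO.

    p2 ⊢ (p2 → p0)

Enumerate valuations to refute Γ ⊢ Δ:
  v=000: Γ:[p2=F] Δ:[(p2 → p0)=T] refutes=False
  v=001: Γ:[p2=T] Δ:[(p2 → p0)=F] refutes=True  ← countermodel

Result: NO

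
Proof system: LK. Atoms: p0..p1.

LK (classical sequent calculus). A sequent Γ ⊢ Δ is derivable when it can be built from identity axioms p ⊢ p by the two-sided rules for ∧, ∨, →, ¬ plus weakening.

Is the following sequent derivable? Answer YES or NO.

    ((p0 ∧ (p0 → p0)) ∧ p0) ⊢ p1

Truth-table refutation:
  v=00: Γ:[((p0 ∧ (p0 → p0)) ∧ p0)=F] Δ:[p1=F] refutes=False
  v=01: Γ:[((p0 ∧ (p0 → p0)) ∧ p0)=F] Δ:[p1=T] refutes=False
  v=10: Γ:[((p0 ∧ (p0 → p0)) ∧ p0)=T] Δ:[p1=F] refutes=True  ← countermodel

Result: NO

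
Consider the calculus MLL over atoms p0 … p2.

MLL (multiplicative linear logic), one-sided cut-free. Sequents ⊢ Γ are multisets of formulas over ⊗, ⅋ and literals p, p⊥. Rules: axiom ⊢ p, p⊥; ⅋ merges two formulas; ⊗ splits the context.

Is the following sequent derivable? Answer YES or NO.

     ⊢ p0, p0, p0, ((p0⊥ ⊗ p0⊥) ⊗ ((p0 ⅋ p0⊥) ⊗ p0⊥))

Proof tree:
[⊗]  ⊢ p0, p0, p0, ((p0⊥ ⊗ p0⊥) ⊗ ((p0 ⅋ p0⊥) ⊗ p0⊥))
  [⊗]  ⊢ p0, p0, (p0⊥ ⊗ p0⊥)
    [Ax]  ⊢ p0, p0⊥
    [Ax]  ⊢ p0, p0⊥
  [⊗]  ⊢ p0, ((p0 ⅋ p0⊥) ⊗ p0⊥)
    [⅋]  ⊢ (p0 ⅋ p0⊥)
      [Ax]  ⊢ p0, p0⊥
    [Ax]  ⊢ p0, p0⊥

Result: YES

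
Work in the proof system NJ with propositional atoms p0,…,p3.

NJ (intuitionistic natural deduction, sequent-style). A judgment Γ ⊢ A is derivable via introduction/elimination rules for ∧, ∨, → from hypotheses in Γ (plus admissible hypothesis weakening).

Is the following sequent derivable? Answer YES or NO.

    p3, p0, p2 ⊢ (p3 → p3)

Derivation trace:
[→I] p3, p0, p2 ⊢ (p3 → p3)
  [Wk] p3, p3, p0, p2 ⊢ p3
    [Wk] p3, p3, p0 ⊢ p3
      [Wk] p3, p3 ⊢ p3
        [Ax] p3 ⊢ p3

Result: YES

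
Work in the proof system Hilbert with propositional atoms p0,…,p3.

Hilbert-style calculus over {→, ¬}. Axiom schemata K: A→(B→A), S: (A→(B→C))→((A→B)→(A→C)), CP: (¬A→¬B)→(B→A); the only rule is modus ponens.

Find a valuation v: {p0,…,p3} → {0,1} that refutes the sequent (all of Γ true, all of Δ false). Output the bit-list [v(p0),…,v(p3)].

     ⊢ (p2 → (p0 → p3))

Search for a countermodel by truth-table:
  v=0000: Γ:[] Δ:[(p2 → (p0 → p3))=T] refutes=False
  v=0001: Γ:[] Δ:[(p2 → (p0 → p3))=T] refutes=False
  v=0010: Γ:[] Δ:[(p2 → (p0 → p3))=T] refutes=False
  v=0011: Γ:[] Δ:[(p2 → (p0 → p3))=T] refutes=False
  v=0100: Γ:[] Δ:[(p2 → (p0 → p3))=T] refutes=False
  v=0101: Γ:[] Δ:[(p2 → (p0 → p3))=T] refutes=False
  v=0110: Γ:[] Δ:[(p2 → (p0 → p3))=T] refutes=False
  v=0111: Γ:[] Δ:[(p2 → (p0 → p3))=T] refutes=False
  v=1000: Γ:[] Δ:[(p2 → (p0 → p3))=T] refutes=False
  v=1001: Γ:[] Δ:[(p2 → (p0 → p3))=T] refutes=False
  v=1010: Γ:[] Δ:[(p2 → (p0 → p3))=F] refutes=True  ← countermodel

Result: [1, 0, 1, 0]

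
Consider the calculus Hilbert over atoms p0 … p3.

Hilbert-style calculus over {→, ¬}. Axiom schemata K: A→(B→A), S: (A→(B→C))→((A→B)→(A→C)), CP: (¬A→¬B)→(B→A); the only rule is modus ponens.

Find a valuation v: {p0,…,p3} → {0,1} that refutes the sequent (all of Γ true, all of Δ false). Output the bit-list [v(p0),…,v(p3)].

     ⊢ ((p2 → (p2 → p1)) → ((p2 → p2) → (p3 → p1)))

Search for a countermodel by truth-table:
  v=0000: Γ:[] Δ:[((p2 → (p2 → p1)) → ((p2 → p2) → (p3 → p1)))=T] refutes=False
  v=0001: Γ:[] Δ:[((p2 → (p2 → p1)) → ((p2 → p2) → (p3 → p1)))=F] refutes=True  ← countermodel

Result: [0, 0, 0, 1]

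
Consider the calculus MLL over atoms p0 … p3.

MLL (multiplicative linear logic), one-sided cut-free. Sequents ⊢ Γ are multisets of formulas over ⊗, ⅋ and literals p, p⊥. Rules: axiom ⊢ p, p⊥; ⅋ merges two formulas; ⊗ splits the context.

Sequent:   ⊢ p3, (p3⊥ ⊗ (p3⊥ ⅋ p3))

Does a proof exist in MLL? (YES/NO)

Proof tree:
[⊗]  ⊢ p3, (p3⊥ ⊗ (p3⊥ ⅋ p3))
  [Ax]  ⊢ p3, p3⊥
  [⅋]  ⊢ (p3⊥ ⅋ p3)
    [Ax]  ⊢ p3, p3⊥

Result: YES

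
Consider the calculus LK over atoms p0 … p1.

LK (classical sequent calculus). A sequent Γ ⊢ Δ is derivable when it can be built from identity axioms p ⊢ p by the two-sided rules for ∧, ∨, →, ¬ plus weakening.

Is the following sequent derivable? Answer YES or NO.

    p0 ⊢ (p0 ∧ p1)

Truth-table refutation:
  v=00: Γ:[p0=F] Δ:[(p0 ∧ p1)=F] refutes=False
  v=01: Γ:[p0=F] Δ:[(p0 ∧ p1)=F] refutes=False
  v=10: Γ:[p0=T] Δ:[(p0 ∧ p1)=F] refutes=True  ← countermodel

Result: NO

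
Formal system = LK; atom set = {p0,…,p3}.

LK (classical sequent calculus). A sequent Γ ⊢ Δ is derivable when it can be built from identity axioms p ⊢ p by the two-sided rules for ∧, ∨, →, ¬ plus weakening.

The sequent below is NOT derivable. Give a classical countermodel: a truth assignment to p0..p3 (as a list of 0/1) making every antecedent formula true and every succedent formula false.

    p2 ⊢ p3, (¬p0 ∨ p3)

Search for a countermodel by truth-table:
  v=0000: Γ:[p2=F] Δ:[p3=F, (¬p0 ∨ p3)=T] refutes=False
  v=0001: Γ:[p2=F] Δ:[p3=T, (¬p0 ∨ p3)=T] refutes=False
  v=0010: Γ:[p2=T] Δ:[p3=F, (¬p0 ∨ p3)=T] refutes=False
  v=0011: Γ:[p2=T] Δ:[p3=T, (¬p0 ∨ p3)=T] refutes=False
  v=0100: Γ:[p2=F] Δ:[p3=F, (¬p0 ∨ p3)=T] refutes=False
  v=0101: Γ:[p2=F] Δ:[p3=T, (¬p0 ∨ p3)=T] refutes=False
  v=0110: Γ:[p2=T] Δ:[p3=F, (¬p0 ∨ p3)=T] refutes=False
  v=0111: Γ:[p2=T] Δ:[p3=T, (¬p0 ∨ p3)=T] refutes=False
  v=1000: Γ:[p2=F] Δ:[p3=F, (¬p0 ∨ p3)=F] refutes=False
  v=1001: Γ:[p2=F] Δ:[p3=T, (¬p0 ∨ p3)=T] refutes=False
  v=1010: Γ:[p2=T] Δ:[p3=F, (¬p0 ∨ p3)=F] refutes=True  ← countermodel

Result: [1, 0, 1, 0]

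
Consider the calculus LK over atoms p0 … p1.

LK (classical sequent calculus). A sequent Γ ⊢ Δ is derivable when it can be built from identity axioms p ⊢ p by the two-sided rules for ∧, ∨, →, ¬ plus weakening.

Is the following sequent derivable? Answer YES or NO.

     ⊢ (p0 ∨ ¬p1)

Truth-table refutation:
  v=00: Γ:[] Δ:[(p0 ∨ ¬p1)=T] refutes=False
  v=01: Γ:[] Δ:[(p0 ∨ ¬p1)=F] refutes=True  ← countermodel

Result: NO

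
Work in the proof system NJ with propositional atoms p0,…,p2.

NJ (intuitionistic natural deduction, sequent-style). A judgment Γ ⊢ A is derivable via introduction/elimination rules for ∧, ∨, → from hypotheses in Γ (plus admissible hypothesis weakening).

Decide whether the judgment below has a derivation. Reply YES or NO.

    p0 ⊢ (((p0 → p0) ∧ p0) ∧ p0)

Proof tree:
[∧I] p0 ⊢ (((p0 → p0) ∧ p0) ∧ p0)
  [∧I] p0 ⊢ ((p0 → p0) ∧ p0)
    [→I]  ⊢ (p0 → p0)
      [Ax] p0 ⊢ p0
    [Ax] p0 ⊢ p0
  [Ax] p0 ⊢ p0

Result: YES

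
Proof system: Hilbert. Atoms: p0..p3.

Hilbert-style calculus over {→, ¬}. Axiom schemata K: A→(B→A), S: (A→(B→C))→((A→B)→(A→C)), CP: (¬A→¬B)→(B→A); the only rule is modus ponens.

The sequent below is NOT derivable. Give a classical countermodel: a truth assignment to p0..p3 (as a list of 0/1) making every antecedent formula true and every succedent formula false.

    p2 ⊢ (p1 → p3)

Search for a countermodel by truth-table:
  v=0000: Γ:[p2=F] Δ:[(p1 → p3)=T] refutes=False
  v=0001: Γ:[p2=F] Δ:[(p1 → p3)=T] refutes=False
  v=0010: Γ:[p2=T] Δ:[(p1 → p3)=T] refutes=False
  v=0011: Γ:[p2=T] Δ:[(p1 → p3)=T] refutes=False
  v=0100: Γ:[p2=F] Δ:[(p1 → p3)=F] refutes=False
  v=0101: Γ:[p2=F] Δ:[(p1 → p3)=T] refutes=False
  v=0110: Γ:[p2=T] Δ:[(p1 → p3)=F] refutes=True  ← countermodel

Result: [0, 1, 1, 0]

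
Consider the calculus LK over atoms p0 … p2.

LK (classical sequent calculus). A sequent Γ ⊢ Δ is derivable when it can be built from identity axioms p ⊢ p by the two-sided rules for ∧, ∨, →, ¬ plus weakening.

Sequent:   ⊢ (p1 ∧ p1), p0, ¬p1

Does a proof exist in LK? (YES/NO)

Derivation (root first):
[¬R]  ⊢ (p1 ∧ p1), p0, ¬p1
  [WR] p1 ⊢ (p1 ∧ p1), p0
    [∧R] p1 ⊢ (p1 ∧ p1)
      [Ax] p1 ⊢ p1
      [Ax] p1 ⊢ p1

Result: YES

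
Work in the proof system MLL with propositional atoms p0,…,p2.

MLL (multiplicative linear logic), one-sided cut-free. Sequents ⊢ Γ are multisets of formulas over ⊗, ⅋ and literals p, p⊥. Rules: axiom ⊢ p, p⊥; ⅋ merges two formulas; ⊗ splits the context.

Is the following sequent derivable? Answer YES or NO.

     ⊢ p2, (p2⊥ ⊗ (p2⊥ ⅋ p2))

Proof tree:
[⊗]  ⊢ p2, (p2⊥ ⊗ (p2⊥ ⅋ p2))
  [Ax]  ⊢ p2, p2⊥
  [⅋]  ⊢ (p2⊥ ⅋ p2)
    [Ax]  ⊢ p2, p2⊥

Result: YES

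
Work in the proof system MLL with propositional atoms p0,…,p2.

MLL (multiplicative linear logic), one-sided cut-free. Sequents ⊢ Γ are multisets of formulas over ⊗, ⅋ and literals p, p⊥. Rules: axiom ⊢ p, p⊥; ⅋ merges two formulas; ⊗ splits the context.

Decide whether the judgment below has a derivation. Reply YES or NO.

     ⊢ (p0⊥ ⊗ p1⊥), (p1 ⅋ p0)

Derivation trace:
[⅋]  ⊢ (p0⊥ ⊗ p1⊥), (p1 ⅋ p0)
  [⊗]  ⊢ p0, p1, (p0⊥ ⊗ p1⊥)
    [Ax]  ⊢ p0, p0⊥
    [Ax]  ⊢ p1, p1⊥

Result: YES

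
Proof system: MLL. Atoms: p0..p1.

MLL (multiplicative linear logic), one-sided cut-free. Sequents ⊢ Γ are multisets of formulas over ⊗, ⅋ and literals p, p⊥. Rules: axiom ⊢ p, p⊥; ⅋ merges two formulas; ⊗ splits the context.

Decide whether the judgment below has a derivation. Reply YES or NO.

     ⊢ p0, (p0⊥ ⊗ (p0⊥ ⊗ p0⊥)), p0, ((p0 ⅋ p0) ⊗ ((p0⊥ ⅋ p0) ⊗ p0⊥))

Proof tree:
[⊗]  ⊢ p0, (p0⊥ ⊗ (p0⊥ ⊗ p0⊥)), p0, ((p0 ⅋ p0) ⊗ ((p0⊥ ⅋ p0) ⊗ p0⊥))
  [⅋]  ⊢ p0, (p0⊥ ⊗ (p0⊥ ⊗ p0⊥)), (p0 ⅋ p0)
    [⊗]  ⊢ p0, p0, p0, (p0⊥ ⊗ (p0⊥ ⊗ p0⊥))
      [Ax]  ⊢ p0, p0⊥
      [⊗]  ⊢ p0, p0, (p0⊥ ⊗ p0⊥)
        [Ax]  ⊢ p0, p0⊥
        [Ax]  ⊢ p0, p0⊥
  [⊗]  ⊢ p0, ((p0⊥ ⅋ p0) ⊗ p0⊥)
    [⅋]  ⊢ (p0⊥ ⅋ p0)
      [Ax]  ⊢ p0, p0⊥
    [Ax]  ⊢ p0, p0⊥

Result: YES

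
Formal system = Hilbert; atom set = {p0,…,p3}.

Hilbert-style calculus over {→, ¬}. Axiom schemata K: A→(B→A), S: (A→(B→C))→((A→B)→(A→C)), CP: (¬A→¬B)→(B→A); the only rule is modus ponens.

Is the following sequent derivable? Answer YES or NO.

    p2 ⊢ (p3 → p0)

Truth-table refutation:
  v=0000: Γ:[p2=F] Δ:[(p3 → p0)=T] refutes=False
  v=0001: Γ:[p2=F] Δ:[(p3 → p0)=F] refutes=False
  v=0010: Γ:[p2=T] Δ:[(p3 → p0)=T] refutes=False
  v=0011: Γ:[p2=T] Δ:[(p3 → p0)=F] refutes=True  ← countermodel

Result: NO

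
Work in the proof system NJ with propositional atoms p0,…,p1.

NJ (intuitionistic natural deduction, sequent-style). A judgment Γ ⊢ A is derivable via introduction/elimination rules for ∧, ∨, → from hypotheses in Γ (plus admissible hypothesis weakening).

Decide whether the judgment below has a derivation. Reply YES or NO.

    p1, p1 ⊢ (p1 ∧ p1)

Proof tree:
[Wk] p1, p1 ⊢ (p1 ∧ p1)
  [∧I] p1 ⊢ (p1 ∧ p1)
    [Ax] p1 ⊢ p1
    [Ax] p1 ⊢ p1

Result: YES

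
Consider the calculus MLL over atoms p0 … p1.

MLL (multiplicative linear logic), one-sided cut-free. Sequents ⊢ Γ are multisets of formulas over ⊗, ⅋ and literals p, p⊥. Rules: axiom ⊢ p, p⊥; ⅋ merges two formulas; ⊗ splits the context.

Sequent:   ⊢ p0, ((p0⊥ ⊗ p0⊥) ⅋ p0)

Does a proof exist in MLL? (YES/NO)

Derivation trace:
[⅋]  ⊢ p0, ((p0⊥ ⊗ p0⊥) ⅋ p0)
  [⊗]  ⊢ p0, p0, (p0⊥ ⊗ p0⊥)
    [Ax]  ⊢ p0, p0⊥
    [Ax]  ⊢ p0, p0⊥

Result: YES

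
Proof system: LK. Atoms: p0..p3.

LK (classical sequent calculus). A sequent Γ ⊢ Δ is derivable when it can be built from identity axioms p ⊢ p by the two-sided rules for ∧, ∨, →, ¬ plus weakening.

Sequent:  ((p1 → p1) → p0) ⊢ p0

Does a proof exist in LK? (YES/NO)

Derivation (root first):
[→L] ((p1 → p1) → p0) ⊢ p0
  [→R]  ⊢ (p1 → p1)
    [Ax] p1 ⊢ p1
  [Ax] p0 ⊢ p0

Result: YES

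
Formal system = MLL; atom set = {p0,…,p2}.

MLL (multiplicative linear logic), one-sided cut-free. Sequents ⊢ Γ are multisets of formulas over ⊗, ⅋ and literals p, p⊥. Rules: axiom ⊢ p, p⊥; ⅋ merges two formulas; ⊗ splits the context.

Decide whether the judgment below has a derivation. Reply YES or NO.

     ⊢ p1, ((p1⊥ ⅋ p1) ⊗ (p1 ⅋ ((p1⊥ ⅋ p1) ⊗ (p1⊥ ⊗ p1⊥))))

Derivation trace:
[⊗]  ⊢ p1, ((p1⊥ ⅋ p1) ⊗ (p1 ⅋ ((p1⊥ ⅋ p1) ⊗ (p1⊥ ⊗ p1⊥))))
  [⅋]  ⊢ (p1⊥ ⅋ p1)
    [Ax]  ⊢ p1, p1⊥
  [⅋]  ⊢ p1, (p1 ⅋ ((p1⊥ ⅋ p1) ⊗ (p1⊥ ⊗ p1⊥)))
    [⊗]  ⊢ p1, p1, ((p1⊥ ⅋ p1) ⊗ (p1⊥ ⊗ p1⊥))
      [⅋]  ⊢ (p1⊥ ⅋ p1)
        [Ax]  ⊢ p1, p1⊥
      [⊗]  ⊢ p1, p1, (p1⊥ ⊗ p1⊥)
        [Ax]  ⊢ p1, p1⊥
        [Ax]  ⊢ p1, p1⊥

Result: YES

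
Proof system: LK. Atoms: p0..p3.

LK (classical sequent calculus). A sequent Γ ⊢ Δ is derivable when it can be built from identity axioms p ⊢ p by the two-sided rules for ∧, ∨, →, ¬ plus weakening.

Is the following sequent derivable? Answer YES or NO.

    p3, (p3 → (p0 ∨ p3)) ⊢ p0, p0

Search for a countermodel by truth-table:
  v=0000: Γ:[p3=F, (p3 → (p0 ∨ p3))=T] Δ:[p0=F, p0=F] refutes=False
  v=0001: Γ:[p3=T, (p3 → (p0 ∨ p3))=T] Δ:[p0=F, p0=F] refutes=True  ← countermodel

Result: NO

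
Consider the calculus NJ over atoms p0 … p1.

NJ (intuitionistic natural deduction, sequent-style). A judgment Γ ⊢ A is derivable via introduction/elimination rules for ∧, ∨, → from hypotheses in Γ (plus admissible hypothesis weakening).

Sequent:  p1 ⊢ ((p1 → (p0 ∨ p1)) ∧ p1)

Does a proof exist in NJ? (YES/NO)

Derivation (root first):
[∧I] p1 ⊢ ((p1 → (p0 ∨ p1)) ∧ p1)
  [→I]  ⊢ (p1 → (p0 ∨ p1))
    [∨I₂] p1 ⊢ (p0 ∨ p1)
      [Ax] p1 ⊢ p1
  [Ax] p1 ⊢ p1

Result: YES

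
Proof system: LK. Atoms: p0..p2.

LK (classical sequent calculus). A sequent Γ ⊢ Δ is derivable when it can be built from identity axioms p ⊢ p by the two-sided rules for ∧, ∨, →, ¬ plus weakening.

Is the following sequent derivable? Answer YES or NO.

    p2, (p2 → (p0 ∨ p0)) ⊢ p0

Proof tree:
[→L] p2, (p2 → (p0 ∨ p0)) ⊢ p0
  [Ax] p2 ⊢ p2
  [∨L] (p0 ∨ p0) ⊢ p0
    [WR] p0 ⊢ p0, p0, p0
      [WR] p0 ⊢ p0, p0
        [Ax] p0 ⊢ p0
    [Ax] p0 ⊢ p0

Result: YES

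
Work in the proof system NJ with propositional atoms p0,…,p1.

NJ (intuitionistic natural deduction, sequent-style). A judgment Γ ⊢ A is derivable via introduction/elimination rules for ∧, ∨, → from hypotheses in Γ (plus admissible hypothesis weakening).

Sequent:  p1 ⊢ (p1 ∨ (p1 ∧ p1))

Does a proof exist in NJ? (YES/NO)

Derivation (root first):
[∨I₂] p1 ⊢ (p1 ∨ (p1 ∧ p1))
  [∧I] p1 ⊢ (p1 ∧ p1)
    [Ax] p1 ⊢ p1
    [Ax] p1 ⊢ p1

Result: YES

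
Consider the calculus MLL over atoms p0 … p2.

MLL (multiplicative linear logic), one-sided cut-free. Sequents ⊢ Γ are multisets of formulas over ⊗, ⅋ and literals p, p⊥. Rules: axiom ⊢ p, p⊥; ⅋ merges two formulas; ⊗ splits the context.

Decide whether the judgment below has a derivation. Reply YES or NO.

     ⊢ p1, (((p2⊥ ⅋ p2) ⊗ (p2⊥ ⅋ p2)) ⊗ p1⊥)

Proof tree:
[⊗]  ⊢ p1, (((p2⊥ ⅋ p2) ⊗ (p2⊥ ⅋ p2)) ⊗ p1⊥)
  [⊗]  ⊢ ((p2⊥ ⅋ p2) ⊗ (p2⊥ ⅋ p2))
    [⅋]  ⊢ (p2⊥ ⅋ p2)
      [Ax]  ⊢ p2, p2⊥
    [⅋]  ⊢ (p2⊥ ⅋ p2)
      [Ax]  ⊢ p2, p2⊥
  [Ax]  ⊢ p1, p1⊥

Result: YES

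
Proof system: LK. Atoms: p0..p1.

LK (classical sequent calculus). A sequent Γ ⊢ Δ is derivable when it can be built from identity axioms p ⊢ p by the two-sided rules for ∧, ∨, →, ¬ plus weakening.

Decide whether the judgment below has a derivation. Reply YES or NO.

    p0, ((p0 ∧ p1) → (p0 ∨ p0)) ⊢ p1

Truth-table refutation:
  v=00: Γ:[p0=F, ((p0 ∧ p1) → (p0 ∨ p0))=T] Δ:[p1=F] refutes=False
  v=01: Γ:[p0=F, ((p0 ∧ p1) → (p0 ∨ p0))=T] Δ:[p1=T] refutes=False
  v=10: Γ:[p0=T, ((p0 ∧ p1) → (p0 ∨ p0))=T] Δ:[p1=F] refutes=True  ← countermodel

Result: NO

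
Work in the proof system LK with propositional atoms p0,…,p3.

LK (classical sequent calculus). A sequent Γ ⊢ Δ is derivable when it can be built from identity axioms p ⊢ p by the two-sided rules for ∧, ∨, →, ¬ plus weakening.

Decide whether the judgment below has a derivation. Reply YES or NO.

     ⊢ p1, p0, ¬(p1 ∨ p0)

Derivation trace:
[¬R]  ⊢ p1, p0, ¬(p1 ∨ p0)
  [∨L] (p1 ∨ p0) ⊢ p1, p0
    [Ax] p1 ⊢ p1
    [Ax] p0 ⊢ p0

Result: YES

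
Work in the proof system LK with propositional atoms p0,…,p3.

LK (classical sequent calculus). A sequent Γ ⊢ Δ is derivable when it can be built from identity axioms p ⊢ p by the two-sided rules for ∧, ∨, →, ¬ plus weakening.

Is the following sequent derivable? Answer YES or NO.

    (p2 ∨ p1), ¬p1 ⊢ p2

Derivation trace:
[¬L] (p2 ∨ p1), ¬p1 ⊢ p2
  [∨L] (p2 ∨ p1) ⊢ p1, p2
    [Ax] p2 ⊢ p2
    [Ax] p1 ⊢ p1

Result: YES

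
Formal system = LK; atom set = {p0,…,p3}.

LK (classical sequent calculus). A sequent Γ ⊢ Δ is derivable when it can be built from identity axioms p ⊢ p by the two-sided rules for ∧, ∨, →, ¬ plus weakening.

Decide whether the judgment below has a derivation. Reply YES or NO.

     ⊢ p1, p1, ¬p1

Derivation trace:
[¬R]  ⊢ p1, p1, ¬p1
  [WR] p1 ⊢ p1, p1
    [Ax] p1 ⊢ p1

Result: YES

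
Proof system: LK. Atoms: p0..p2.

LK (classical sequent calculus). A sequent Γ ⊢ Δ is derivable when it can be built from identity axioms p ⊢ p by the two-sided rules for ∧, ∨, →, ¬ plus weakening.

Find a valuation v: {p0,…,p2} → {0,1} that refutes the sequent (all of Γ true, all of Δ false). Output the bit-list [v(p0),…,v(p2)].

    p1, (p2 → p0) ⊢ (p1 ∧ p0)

Enumerate valuations to refute Γ ⊢ Δ:
  v=000: Γ:[p1=F, (p2 → p0)=T] Δ:[(p1 ∧ p0)=F] refutes=False
  v=001: Γ:[p1=F, (p2 → p0)=F] Δ:[(p1 ∧ p0)=F] refutes=False
  v=010: Γ:[p1=T, (p2 → p0)=T] Δ:[(p1 ∧ p0)=F] refutes=True  ← countermodel

Result: [0, 1, 0]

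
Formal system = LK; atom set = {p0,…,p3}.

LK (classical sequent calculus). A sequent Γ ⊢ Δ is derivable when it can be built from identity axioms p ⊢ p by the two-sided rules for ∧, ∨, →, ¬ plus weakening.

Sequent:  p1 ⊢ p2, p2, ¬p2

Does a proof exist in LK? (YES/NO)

Derivation (root first):
[WL] p1 ⊢ p2, p2, ¬p2
  [¬R]  ⊢ p2, p2, ¬p2
    [WR] p2 ⊢ p2, p2
      [Ax] p2 ⊢ p2

Result: YES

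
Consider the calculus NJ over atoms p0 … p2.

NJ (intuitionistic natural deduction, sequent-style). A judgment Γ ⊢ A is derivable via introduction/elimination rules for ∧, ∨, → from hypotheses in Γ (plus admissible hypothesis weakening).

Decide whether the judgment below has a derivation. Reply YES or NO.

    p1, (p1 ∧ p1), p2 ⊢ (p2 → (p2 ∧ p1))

Derivation trace:
[Wk] p1, (p1 ∧ p1), p2 ⊢ (p2 → (p2 ∧ p1))
  [→I] p1, (p1 ∧ p1) ⊢ (p2 → (p2 ∧ p1))
    [∧I] p1, p2, (p1 ∧ p1) ⊢ (p2 ∧ p1)
      [Ax] p2 ⊢ p2
      [Wk] p1, (p1 ∧ p1) ⊢ p1
        [Ax] p1 ⊢ p1

Result: YES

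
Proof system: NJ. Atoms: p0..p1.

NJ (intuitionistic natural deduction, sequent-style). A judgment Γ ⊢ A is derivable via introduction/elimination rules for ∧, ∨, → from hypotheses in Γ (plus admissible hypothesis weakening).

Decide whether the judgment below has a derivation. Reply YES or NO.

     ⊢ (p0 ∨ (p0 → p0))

Derivation trace:
[∨I₂]  ⊢ (p0 ∨ (p0 → p0))
  [→I]  ⊢ (p0 → p0)
    [Ax] p0 ⊢ p0

Result: YES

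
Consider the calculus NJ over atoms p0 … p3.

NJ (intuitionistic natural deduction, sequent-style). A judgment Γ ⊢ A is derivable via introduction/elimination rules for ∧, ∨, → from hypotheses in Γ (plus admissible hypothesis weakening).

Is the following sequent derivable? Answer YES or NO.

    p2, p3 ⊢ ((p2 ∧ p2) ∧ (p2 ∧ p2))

Derivation (root first):
[∧I] p2, p3 ⊢ ((p2 ∧ p2) ∧ (p2 ∧ p2))
  [Wk] p2, p3 ⊢ (p2 ∧ p2)
    [∧I] p2 ⊢ (p2 ∧ p2)
      [Ax] p2 ⊢ p2
      [Ax] p2 ⊢ p2
  [∧I] p2 ⊢ (p2 ∧ p2)
    [Ax] p2 ⊢ p2
    [Ax] p2 ⊢ p2

Result: YES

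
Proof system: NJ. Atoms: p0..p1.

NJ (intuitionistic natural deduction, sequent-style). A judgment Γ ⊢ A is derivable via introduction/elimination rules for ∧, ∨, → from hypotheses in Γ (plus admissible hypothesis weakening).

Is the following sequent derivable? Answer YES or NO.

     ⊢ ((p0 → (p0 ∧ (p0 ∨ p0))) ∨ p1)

Derivation (root first):
[∨I₁]  ⊢ ((p0 → (p0 ∧ (p0 ∨ p0))) ∨ p1)
  [→I]  ⊢ (p0 → (p0 ∧ (p0 ∨ p0)))
    [∧I] p0 ⊢ (p0 ∧ (p0 ∨ p0))
      [Ax] p0 ⊢ p0
      [∨I₁] p0 ⊢ (p0 ∨ p0)
        [Ax] p0 ⊢ p0

Result: YES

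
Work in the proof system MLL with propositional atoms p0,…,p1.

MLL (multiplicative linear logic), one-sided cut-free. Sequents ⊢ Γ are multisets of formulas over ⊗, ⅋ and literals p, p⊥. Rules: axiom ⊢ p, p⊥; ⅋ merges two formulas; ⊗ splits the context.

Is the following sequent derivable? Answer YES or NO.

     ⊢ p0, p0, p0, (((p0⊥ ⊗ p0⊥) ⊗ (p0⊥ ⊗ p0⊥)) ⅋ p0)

Derivation trace:
[⅋]  ⊢ p0, p0, p0, (((p0⊥ ⊗ p0⊥) ⊗ (p0⊥ ⊗ p0⊥)) ⅋ p0)
  [⊗]  ⊢ p0, p0, p0, p0, ((p0⊥ ⊗ p0⊥) ⊗ (p0⊥ ⊗ p0⊥))
    [⊗]  ⊢ p0, p0, (p0⊥ ⊗ p0⊥)
      [Ax]  ⊢ p0, p0⊥
      [Ax]  ⊢ p0, p0⊥
    [⊗]  ⊢ p0, p0, (p0⊥ ⊗ p0⊥)
      [Ax]  ⊢ p0, p0⊥
      [Ax]  ⊢ p0, p0⊥

Result: YES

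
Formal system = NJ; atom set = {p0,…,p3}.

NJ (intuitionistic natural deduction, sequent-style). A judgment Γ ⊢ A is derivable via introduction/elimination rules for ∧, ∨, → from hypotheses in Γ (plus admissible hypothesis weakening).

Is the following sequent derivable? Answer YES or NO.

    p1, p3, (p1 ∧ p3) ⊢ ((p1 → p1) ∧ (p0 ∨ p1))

Proof tree:
[Wk] p1, p3, (p1 ∧ p3) ⊢ ((p1 → p1) ∧ (p0 ∨ p1))
  [Wk] p1, p3 ⊢ ((p1 → p1) ∧ (p0 ∨ p1))
    [∧I] p1 ⊢ ((p1 → p1) ∧ (p0 ∨ p1))
      [→I]  ⊢ (p1 → p1)
        [Ax] p1 ⊢ p1
      [∨I₂] p1 ⊢ (p0 ∨ p1)
        [Ax] p1 ⊢ p1

Result: YES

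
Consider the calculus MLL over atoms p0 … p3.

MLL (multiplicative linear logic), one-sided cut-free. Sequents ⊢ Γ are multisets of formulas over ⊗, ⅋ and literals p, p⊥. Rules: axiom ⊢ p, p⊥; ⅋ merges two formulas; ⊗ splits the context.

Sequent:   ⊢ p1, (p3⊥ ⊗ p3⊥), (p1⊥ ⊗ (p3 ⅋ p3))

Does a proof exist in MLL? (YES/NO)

Derivation trace:
[⊗]  ⊢ p1, (p3⊥ ⊗ p3⊥), (p1⊥ ⊗ (p3 ⅋ p3))
  [Ax]  ⊢ p1, p1⊥
  [⅋]  ⊢ (p3⊥ ⊗ p3⊥), (p3 ⅋ p3)
    [⊗]  ⊢ p3, p3, (p3⊥ ⊗ p3⊥)
      [Ax]  ⊢ p3, p3⊥
      [Ax]  ⊢ p3, p3⊥

Result: YES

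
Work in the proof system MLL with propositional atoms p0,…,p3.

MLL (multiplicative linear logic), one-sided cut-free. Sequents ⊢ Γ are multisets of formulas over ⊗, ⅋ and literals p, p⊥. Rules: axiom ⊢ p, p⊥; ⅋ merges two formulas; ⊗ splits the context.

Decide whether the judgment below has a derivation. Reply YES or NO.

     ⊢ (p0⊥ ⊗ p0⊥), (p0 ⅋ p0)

Derivation (root first):
[⅋]  ⊢ (p0⊥ ⊗ p0⊥), (p0 ⅋ p0)
  [⊗]  ⊢ p0, p0, (p0⊥ ⊗ p0⊥)
    [Ax]  ⊢ p0, p0⊥
    [Ax]  ⊢ p0, p0⊥

Result: YES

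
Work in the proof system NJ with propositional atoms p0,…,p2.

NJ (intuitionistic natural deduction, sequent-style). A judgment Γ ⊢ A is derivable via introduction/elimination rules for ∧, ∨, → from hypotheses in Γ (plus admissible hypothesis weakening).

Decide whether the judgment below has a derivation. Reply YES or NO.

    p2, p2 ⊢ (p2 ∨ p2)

Derivation trace:
[Wk] p2, p2 ⊢ (p2 ∨ p2)
  [∨I₁] p2 ⊢ (p2 ∨ p2)
    [Ax] p2 ⊢ p2

Result: YES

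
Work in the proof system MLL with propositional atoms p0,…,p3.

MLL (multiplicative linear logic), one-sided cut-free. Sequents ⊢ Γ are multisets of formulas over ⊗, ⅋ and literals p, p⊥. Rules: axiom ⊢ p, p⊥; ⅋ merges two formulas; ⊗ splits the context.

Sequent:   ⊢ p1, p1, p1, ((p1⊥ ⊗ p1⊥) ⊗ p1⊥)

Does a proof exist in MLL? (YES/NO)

Derivation trace:
[⊗]  ⊢ p1, p1, p1, ((p1⊥ ⊗ p1⊥) ⊗ p1⊥)
  [⊗]  ⊢ p1, p1, (p1⊥ ⊗ p1⊥)
    [Ax]  ⊢ p1, p1⊥
    [Ax]  ⊢ p1, p1⊥
  [Ax]  ⊢ p1, p1⊥

Result: YES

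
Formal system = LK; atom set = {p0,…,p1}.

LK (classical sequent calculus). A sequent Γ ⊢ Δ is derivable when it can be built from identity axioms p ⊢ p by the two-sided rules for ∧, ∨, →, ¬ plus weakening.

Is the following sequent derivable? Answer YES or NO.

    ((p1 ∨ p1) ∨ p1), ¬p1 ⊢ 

Proof tree:
[¬L] ((p1 ∨ p1) ∨ p1), ¬p1 ⊢ 
  [∨L] ((p1 ∨ p1) ∨ p1) ⊢ p1
    [∨L] (p1 ∨ p1) ⊢ p1
      [Ax] p1 ⊢ p1
      [Ax] p1 ⊢ p1
    [Ax] p1 ⊢ p1

Result: YES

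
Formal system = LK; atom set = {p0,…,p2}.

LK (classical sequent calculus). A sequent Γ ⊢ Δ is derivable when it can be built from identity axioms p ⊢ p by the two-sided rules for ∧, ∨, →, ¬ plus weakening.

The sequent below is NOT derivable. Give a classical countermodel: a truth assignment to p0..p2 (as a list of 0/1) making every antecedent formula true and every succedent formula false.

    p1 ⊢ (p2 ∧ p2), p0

Search for a countermodel by truth-table:
  v=000: Γ:[p1=F] Δ:[(p2 ∧ p2)=F, p0=F] refutes=False
  v=001: Γ:[p1=F] Δ:[(p2 ∧ p2)=T, p0=F] refutes=False
  v=010: Γ:[p1=T] Δ:[(p2 ∧ p2)=F, p0=F] refutes=True  ← countermodel

Result: [0, 1, 0]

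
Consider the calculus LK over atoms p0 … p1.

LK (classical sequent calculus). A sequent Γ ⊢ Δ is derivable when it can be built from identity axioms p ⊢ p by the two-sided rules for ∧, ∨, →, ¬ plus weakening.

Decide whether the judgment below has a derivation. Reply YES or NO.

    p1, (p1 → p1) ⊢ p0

Truth-table refutation:
  v=00: Γ:[p1=F, (p1 → p1)=T] Δ:[p0=F] refutes=False
  v=01: Γ:[p1=T, (p1 → p1)=T] Δ:[p0=F] refutes=True  ← countermodel

Result: NO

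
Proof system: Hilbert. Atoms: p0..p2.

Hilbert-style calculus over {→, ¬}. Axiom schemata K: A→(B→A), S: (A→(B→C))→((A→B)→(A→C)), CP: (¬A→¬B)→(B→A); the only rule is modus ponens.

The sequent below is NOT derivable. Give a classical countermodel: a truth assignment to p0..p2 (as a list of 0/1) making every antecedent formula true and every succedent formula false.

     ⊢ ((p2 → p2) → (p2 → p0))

Search for a countermodel by truth-table:
  v=000: Γ:[] Δ:[((p2 → p2) → (p2 → p0))=T] refutes=False
  v=001: Γ:[] Δ:[((p2 → p2) → (p2 → p0))=F] refutes=True  ← countermodel

Result: [0, 0, 1]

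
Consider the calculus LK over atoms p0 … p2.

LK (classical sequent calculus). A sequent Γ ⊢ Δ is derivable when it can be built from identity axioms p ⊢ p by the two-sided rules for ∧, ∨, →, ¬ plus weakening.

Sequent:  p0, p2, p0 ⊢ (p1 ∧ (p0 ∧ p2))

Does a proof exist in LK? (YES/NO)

Search for a countermodel by truth-table:
  v=000: Γ:[p0=F, p2=F, p0=F] Δ:[(p1 ∧ (p0 ∧ p2))=F] refutes=False
  v=001: Γ:[p0=F, p2=T, p0=F] Δ:[(p1 ∧ (p0 ∧ p2))=F] refutes=False
  v=010: Γ:[p0=F, p2=F, p0=F] Δ:[(p1 ∧ (p0 ∧ p2))=F] refutes=False
  v=011: Γ:[p0=F, p2=T, p0=F] Δ:[(p1 ∧ (p0 ∧ p2))=F] refutes=False
  v=100: Γ:[p0=T, p2=F, p0=T] Δ:[(p1 ∧ (p0 ∧ p2))=F] refutes=False
  v=101: Γ:[p0=T, p2=T, p0=T] Δ:[(p1 ∧ (p0 ∧ p2))=F] refutes=True  ← countermodel

Result: NO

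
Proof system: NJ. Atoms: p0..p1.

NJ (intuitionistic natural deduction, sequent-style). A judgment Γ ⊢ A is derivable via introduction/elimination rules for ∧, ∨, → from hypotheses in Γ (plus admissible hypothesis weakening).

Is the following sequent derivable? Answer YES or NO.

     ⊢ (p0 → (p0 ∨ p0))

Proof tree:
[→I]  ⊢ (p0 → (p0 ∨ p0))
  [∨I₁] p0 ⊢ (p0 ∨ p0)
    [Ax] p0 ⊢ p0

Result: YES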